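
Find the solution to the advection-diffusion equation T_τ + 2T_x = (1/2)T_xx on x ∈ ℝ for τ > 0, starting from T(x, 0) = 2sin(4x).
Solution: Moving frame: η = x - 2τ, σ = τ, T = u(η,σ), so T_τ = u_σ - 2u_η and T_xx = u_ηη.
Hence T_τ + 2T_x = u_σ and the PDE becomes the heat equation u_σ = (1/2)u_ηη on η ∈ ℝ.
Initial data: u(η,0) = T(η,0) = 2sin(4η). Each mode sin(nη) decays as exp(-n²σ/2) on ℝ, so u(η,σ) = Σ c_n exp(-n²σ/2) sin(nη) with c_4=2: u(η,σ) = 2exp(-8σ)sin(4η).
Substituting back: T(x,τ) = u(x - 2τ, τ).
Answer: T(x, τ) = 2exp(-8τ)sin(4x - 8τ)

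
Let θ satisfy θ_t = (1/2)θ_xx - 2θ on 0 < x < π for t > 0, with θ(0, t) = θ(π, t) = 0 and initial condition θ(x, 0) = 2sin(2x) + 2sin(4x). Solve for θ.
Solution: Substitute θ = exp(-2t)u, i.e. u = exp(2t)θ.
By the product rule, θ_t = exp(-2t)(u_t - 2u), θ_xx = exp(-2t)u_xx.
Substituting into the PDE and dividing by exp(-2t): u_t - 2u = (1/2)u_xx - 2u.
The lower-order terms cancel, leaving the standard heat equation u_t = (1/2)u_xx.
Initial data for u: u(x,0) = θ(x,0) = 2sin(2x) + 2sin(4x). The boundary conditions carry over: u(0,t) = u(π,t) = 0.
Solve for u:
  Using separation of variables u = X(x)G(t):
  Eigenfunctions: sin(nx), n = 1, 2, 3, ...
  General solution: u(x, t) = Σ c_n sin(nx) exp(-n² t/2)
  Matching u(x,0) = 2sin(2x) + 2sin(4x) term by term: c_2=2, c_4=2.
Hence u(x,t) = 2exp(-2t)sin(2x) + 2exp(-8t)sin(4x).
Transform back: θ(x,t) = exp(-2t)u(x,t).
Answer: θ(x, t) = 2exp(-4t)sin(2x) + 2exp(-10t)sin(4x)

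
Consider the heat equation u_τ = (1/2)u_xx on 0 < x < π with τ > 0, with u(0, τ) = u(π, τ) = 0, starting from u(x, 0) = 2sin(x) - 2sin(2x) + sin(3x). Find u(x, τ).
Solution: Using separation of variables u = X(x)T(τ):
Eigenfunctions: sin(nx), n = 1, 2, 3, ...
General solution: u(x, τ) = Σ c_n sin(nx) exp(-n² τ/2)
Matching u(x,0) = 2sin(x) - 2sin(2x) + sin(3x) term by term: c_1=2, c_2=-2, c_3=1.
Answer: u(x, τ) = -2exp(-2τ)sin(2x) + 2exp(-τ/2)sin(x) + exp(-9τ/2)sin(3x)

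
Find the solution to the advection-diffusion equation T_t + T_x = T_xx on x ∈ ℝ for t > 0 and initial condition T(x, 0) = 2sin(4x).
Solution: Change to a moving frame: let η = x - t, σ = t and write T(x,t) = u(η,σ).
By the chain rule T_t = u_σ - u_η, T_x = u_η, T_xx = u_ηη.
Then T_t + T_x = u_σ: the advection term cancels and the PDE becomes the heat equation u_σ = u_ηη on η ∈ ℝ.
Initial data: u(η,0) = T(η,0) = 2sin(4η).
On η ∈ ℝ each mode satisfies (sin(nη))″ = -n² sin(nη), so exp(-n²σ) sin(nη) solves the heat equation; by superposition u(η,σ) = Σ c_n exp(-n²σ) sin(nη).
Reading off the coefficients: c_4=2, so u(η,σ) = 2exp(-16σ)sin(4η).
Substituting back η = x - t, σ = t: T(x,t) = u(x - t, t).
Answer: T(x, t) = -2exp(-16t)sin(4t - 4x)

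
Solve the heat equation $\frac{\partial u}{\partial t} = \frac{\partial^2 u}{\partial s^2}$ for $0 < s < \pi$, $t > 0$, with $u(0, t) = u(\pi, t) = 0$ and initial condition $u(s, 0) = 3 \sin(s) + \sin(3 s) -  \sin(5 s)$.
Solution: Separating variables: $u = \sum c_n e^{-n^2t} \sin(ns)$. From $u(s,0) = 3 \sin(s) + \sin(3 s) - \sin(5 s)$: $c_1=3, c_3=1, c_5=-1$.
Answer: $u(s, t) = 3 e^{-t} \sin(s) + e^{-9 t} \sin(3 s) -  e^{-25 t} \sin(5 s)$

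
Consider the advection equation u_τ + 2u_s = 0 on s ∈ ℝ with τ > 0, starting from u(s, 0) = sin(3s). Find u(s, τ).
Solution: By method of characteristics (waves move right with speed 2):
Along characteristics s - 2τ = const, u is constant, so u(s,τ) = f(s - 2τ) with f = u(·, 0).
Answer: u(s, τ) = sin(3s - 6τ)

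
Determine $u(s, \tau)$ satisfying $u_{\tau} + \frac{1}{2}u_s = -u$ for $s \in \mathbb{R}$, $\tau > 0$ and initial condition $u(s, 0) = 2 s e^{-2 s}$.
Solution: Substitute $u = e^{-2s}w$.
Then $u_s = e^{-2s}(w_s - 2w)$, $u_{\tau} = e^{-2s}w_{\tau}$; substituting and dividing by $e^{-2s}$, the lower-order terms cancel: $w_{\tau} + \frac{1}{2}w_s = 0$ (standard advection equation).
Data for $w$: $w(s,0) = e^{2s}u(s,0) = 2 s$.
By characteristics ($ds/d\tau = 1/2$), $w(s,\tau) = f(s - \frac{1}{2}\tau)$ with $f = w( \cdot , 0)$.
So $w(s,\tau) = 2 s - \tau$, and $u(s,\tau) = e^{-2s}w(s,\tau)$.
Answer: $u(s, \tau) = - \tau e^{-2 s} + 2 s e^{-2 s}$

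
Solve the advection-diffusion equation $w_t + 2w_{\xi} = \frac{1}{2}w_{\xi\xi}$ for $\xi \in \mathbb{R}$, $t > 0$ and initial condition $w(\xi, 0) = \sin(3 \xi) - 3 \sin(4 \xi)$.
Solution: Change to a moving frame: let $\eta = \xi - 2t$, $\sigma = t$ and write $w(\xi,t) = u(\eta,\sigma)$.
By the chain rule $w_t = u_{\sigma} - 2u_{\eta}$, $w_{\xi} = u_{\eta}$, $w_{\xi\xi} = u_{\eta\eta}$.
Then $w_t + 2w_{\xi} = u_{\sigma}$: the advection term cancels and the PDE becomes the heat equation $u_{\sigma} = \frac{1}{2}u_{\eta\eta}$ on $\eta \in \mathbb{R}$.
Initial data: $u(\eta,0) = w(\eta,0) = \sin(3 \eta) - 3 \sin(4 \eta)$.
On $\eta \in \mathbb{R}$ each mode satisfies $(\sin(n\eta))'' = -n^2 \sin(n\eta)$, so $e^{-n^2\sigma/2} \sin(n\eta)$ solves the heat equation; by superposition $u(\eta,\sigma) = \sum c_n e^{-n^2\sigma/2} \sin(n\eta)$.
Reading off the coefficients: $c_3=1, c_4=-3$, so $u(\eta,\sigma) = -3 e^{-8 \sigma} \sin(4 \eta) + e^{-9 \sigma/2} \sin(3 \eta)$.
Substituting back $\eta = \xi - 2t$, $\sigma = t$: $w(\xi,t) = u(\xi - 2t, t)$.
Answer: $w(\xi, t) = -3 e^{-8 t} \sin(4 \xi - 8 t) + e^{-9 t/2} \sin(3 \xi - 6 t)$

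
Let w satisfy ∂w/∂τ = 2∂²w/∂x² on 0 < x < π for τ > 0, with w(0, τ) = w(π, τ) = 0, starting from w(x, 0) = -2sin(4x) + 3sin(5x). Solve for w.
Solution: Using separation of variables w = X(x)T(τ):
Eigenfunctions: sin(nx), n = 1, 2, 3, ...
General solution: w(x, τ) = Σ c_n sin(nx) exp(-2n² τ)
Matching w(x,0) = -2sin(4x) + 3sin(5x) term by term: c_4=-2, c_5=3.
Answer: w(x, τ) = -2exp(-32τ)sin(4x) + 3exp(-50τ)sin(5x)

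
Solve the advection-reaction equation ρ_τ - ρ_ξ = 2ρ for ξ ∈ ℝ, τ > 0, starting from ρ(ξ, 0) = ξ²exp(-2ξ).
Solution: Substitute ρ = exp(-2ξ)u, i.e. u = exp(2ξ)ρ.
By the product rule, ρ_ξ = exp(-2ξ)(u_ξ - 2u), ρ_τ = exp(-2ξ)u_τ.
Substituting into the PDE and dividing by exp(-2ξ): u_τ - (u_ξ - 2u) = 2u.
The lower-order terms cancel, leaving the standard advection equation u_τ - u_ξ = 0.
Initial data for u: u(ξ,0) = exp(2ξ)ρ(ξ,0) = ξ².
Solve for u:
  By method of characteristics (waves move left with speed 1):
  Along characteristics ξ + τ = const, u is constant, so u(ξ,τ) = f(ξ + τ) with f = u(·, 0).
Hence u(ξ,τ) = ξ² + 2ξτ + τ².
Transform back: ρ(ξ,τ) = exp(-2ξ)u(ξ,τ).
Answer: ρ(ξ, τ) = ξ²exp(-2ξ) + 2ξτexp(-2ξ) + τ²exp(-2ξ)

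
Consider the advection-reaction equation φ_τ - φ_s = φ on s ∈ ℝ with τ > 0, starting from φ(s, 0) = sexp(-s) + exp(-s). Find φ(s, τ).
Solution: Substitute φ = exp(-s)u, i.e. u = exp(s)φ.
By the product rule, φ_s = exp(-s)(u_s - u), φ_τ = exp(-s)u_τ.
Substituting into the PDE and dividing by exp(-s): u_τ - (u_s - u) = u.
The lower-order terms cancel, leaving the standard advection equation u_τ - u_s = 0.
Initial data for u: u(s,0) = exp(s)φ(s,0) = s + 1.
Solve for u:
  By method of characteristics (waves move left with speed 1):
  Along characteristics s + τ = const, u is constant, so u(s,τ) = f(s + τ) with f = u(·, 0).
Hence u(s,τ) = s + τ + 1.
Transform back: φ(s,τ) = exp(-s)u(s,τ).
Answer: φ(s, τ) = sexp(-s) + τexp(-s) + exp(-s)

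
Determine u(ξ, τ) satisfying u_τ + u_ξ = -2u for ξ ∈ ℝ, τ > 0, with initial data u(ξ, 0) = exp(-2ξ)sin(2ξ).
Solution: Substitute u = exp(-2ξ)w.
Then u_ξ = exp(-2ξ)(w_ξ - 2w), u_τ = exp(-2ξ)w_τ; substituting and dividing by exp(-2ξ), the lower-order terms cancel: w_τ + w_ξ = 0 (standard advection equation).
Data for w: w(ξ,0) = exp(2ξ)u(ξ,0) = sin(2ξ).
By characteristics (dξ/dτ = 1), w(ξ,τ) = f(ξ - τ) with f = w(·, 0).
So w(ξ,τ) = sin(2ξ - 2τ), and u(ξ,τ) = exp(-2ξ)w(ξ,τ).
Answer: u(ξ, τ) = exp(-2ξ)sin(2ξ - 2τ)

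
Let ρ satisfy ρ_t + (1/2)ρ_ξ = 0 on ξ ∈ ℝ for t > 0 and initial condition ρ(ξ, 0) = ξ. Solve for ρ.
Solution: By characteristics (dξ/dt = 1/2), ρ(ξ,t) = f(ξ - (1/2)t) with f = ρ(·, 0).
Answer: ρ(ξ, t) = -(1/2)t + ξ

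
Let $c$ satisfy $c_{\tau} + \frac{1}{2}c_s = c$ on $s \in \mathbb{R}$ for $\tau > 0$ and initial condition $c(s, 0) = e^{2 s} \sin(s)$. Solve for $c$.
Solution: Substitute $c = e^{2s}u$, i.e. $u = e^{-2s}c$.
By the product rule, $c_s = e^{2s}(u_s + 2u)$, $c_{\tau} = e^{2s}u_{\tau}$.
Substituting into the PDE and dividing by $e^{2s}$: $u_{\tau} + \frac{1}{2}(u_s + 2u) = u$.
The lower-order terms cancel, leaving the standard advection equation $u_{\tau} + \frac{1}{2}u_s = 0$.
Initial data for $u$: $u(s,0) = e^{-2s}c(s,0) = \sin(s)$.
Solve for $u$:
  By method of characteristics (waves move right with speed 1/2):
  Along characteristics $s - \frac{1}{2}\tau =$ const, $u$ is constant, so $u(s,\tau) = f(s - \frac{1}{2}\tau)$ with $f = u( \cdot , 0)$.
Hence $u(s,\tau) = \sin(s - \tau/2)$.
Transform back: $c(s,\tau) = e^{2s}u(s,\tau)$.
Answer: $c(s, \tau) = - e^{2 s} \sin(\tau/2 - s)$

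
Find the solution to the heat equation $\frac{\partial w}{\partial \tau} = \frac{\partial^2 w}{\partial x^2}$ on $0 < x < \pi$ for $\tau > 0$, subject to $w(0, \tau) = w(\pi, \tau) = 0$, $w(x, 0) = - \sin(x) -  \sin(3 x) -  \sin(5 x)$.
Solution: Separating variables: $w = \sum c_n e^{-n^2\tau} \sin(nx)$. From $w(x,0) = - \sin(x) - \sin(3 x) - \sin(5 x)$: $c_1=-1, c_3=-1, c_5=-1$.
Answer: $w(x, \tau) = - e^{-\tau} \sin(x) -  e^{-9 \tau} \sin(3 x) -  e^{-25 \tau} \sin(5 x)$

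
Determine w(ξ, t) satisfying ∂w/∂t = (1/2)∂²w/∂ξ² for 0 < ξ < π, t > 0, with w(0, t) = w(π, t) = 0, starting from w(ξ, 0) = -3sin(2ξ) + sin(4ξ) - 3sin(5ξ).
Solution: Separating variables: w = Σ c_n exp(-n²t/2) sin(nξ). From w(ξ,0) = -3sin(2ξ) + sin(4ξ) - 3sin(5ξ): c_2=-3, c_4=1, c_5=-3.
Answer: w(ξ, t) = -3exp(-2t)sin(2ξ) + exp(-8t)sin(4ξ) - 3exp(-25t/2)sin(5ξ)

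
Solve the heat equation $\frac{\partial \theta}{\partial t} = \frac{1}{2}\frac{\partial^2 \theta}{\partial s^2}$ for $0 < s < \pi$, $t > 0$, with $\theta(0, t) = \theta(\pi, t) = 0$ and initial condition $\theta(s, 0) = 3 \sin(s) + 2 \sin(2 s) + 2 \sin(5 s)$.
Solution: Separating variables: $\theta = \sum c_n e^{-n^2t/2} \sin(ns)$. From $\theta(s,0) = 3 \sin(s) + 2 \sin(2 s) + 2 \sin(5 s)$: $c_1=3, c_2=2, c_5=2$.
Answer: $\theta(s, t) = 2 e^{-2 t} \sin(2 s) + 3 e^{-t/2} \sin(s) + 2 e^{-25 t/2} \sin(5 s)$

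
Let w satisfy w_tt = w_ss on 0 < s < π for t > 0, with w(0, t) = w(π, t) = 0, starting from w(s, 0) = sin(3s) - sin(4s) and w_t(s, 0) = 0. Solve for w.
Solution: Separating variables: w = Σ [A_n cos(ω_n t) + B_n sin(ω_n t)] sin(ns), ω_n = n. From ICs: A_3=1, A_4=-1.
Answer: w(s, t) = sin(3s)cos(3t) - sin(4s)cos(4t)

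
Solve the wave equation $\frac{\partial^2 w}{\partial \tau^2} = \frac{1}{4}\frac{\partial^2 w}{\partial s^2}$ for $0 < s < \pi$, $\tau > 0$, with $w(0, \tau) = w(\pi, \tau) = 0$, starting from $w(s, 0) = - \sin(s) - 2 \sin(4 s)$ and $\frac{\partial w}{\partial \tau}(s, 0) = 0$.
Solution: Using separation of variables $w = X(s)T(\tau)$:
Eigenfunctions: $\sin(ns)$, $n = 1, 2, 3, \ldots$
General solution: $w(s, \tau) = \sum [A_n \cos(n \tau/2) + B_n \sin(n \tau/2)] \sin(ns)$
From $w(s,0) = - \sin(s) - 2 \sin(4 s)$: $A_1=-1, A_4=-2$. From $w_{\tau}(s,0) = 0$: all $B_n = 0$.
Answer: $w(s, \tau) = - \sin(s) \cos(\tau/2) - 2 \sin(4 s) \cos(2 \tau)$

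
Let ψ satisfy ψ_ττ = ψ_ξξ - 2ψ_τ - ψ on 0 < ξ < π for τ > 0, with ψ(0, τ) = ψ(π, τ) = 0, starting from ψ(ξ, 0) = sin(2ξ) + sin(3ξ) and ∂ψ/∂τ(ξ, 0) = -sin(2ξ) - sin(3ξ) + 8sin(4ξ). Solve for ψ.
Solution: Substitute ψ = exp(-τ)u, i.e. u = exp(τ)ψ.
By the product rule, ψ_τ = exp(-τ)(u_τ - u), ψ_ττ = exp(-τ)(u_ττ - 2u_τ + u), ψ_ξξ = exp(-τ)u_ξξ.
Substituting into the PDE and dividing by exp(-τ): u_ττ - 2u_τ + u = u_ξξ - 2(u_τ - u) - u.
The lower-order terms cancel, leaving the standard wave equation u_ττ = u_ξξ.
Initial data for u: u(ξ,0) = ψ(ξ,0) = sin(2ξ) + sin(3ξ); u_τ(ξ,0) = ψ_τ(ξ,0) + ψ(ξ,0) = 8sin(4ξ). The boundary conditions carry over: u(0,τ) = u(π,τ) = 0.
Solve for u:
  Using separation of variables u = X(ξ)T(τ):
  Eigenfunctions: sin(nξ), n = 1, 2, 3, ...
  General solution: u(ξ, τ) = Σ [A_n cos(n τ) + B_n sin(n τ)] sin(nξ)
  From u(ξ,0) = sin(2ξ) + sin(3ξ): A_2=1, A_3=1. From u_τ(ξ,0) = 8sin(4ξ), using u_τ(ξ,0) = Σ ω_n B_n sin(nξ) with ω_n = n: B_4 = 8/4 = 2.
Hence u(ξ,τ) = sin(2ξ)cos(2τ) + sin(3ξ)cos(3τ) + 2sin(4ξ)sin(4τ).
Transform back: ψ(ξ,τ) = exp(-τ)u(ξ,τ).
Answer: ψ(ξ, τ) = exp(-τ)sin(2ξ)cos(2τ) + exp(-τ)sin(3ξ)cos(3τ) + 2exp(-τ)sin(4ξ)sin(4τ)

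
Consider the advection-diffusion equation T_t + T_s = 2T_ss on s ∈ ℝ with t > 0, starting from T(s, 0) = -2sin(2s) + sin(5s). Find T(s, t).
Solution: Moving frame: η = s - t, σ = t, T = u(η,σ), so T_t = u_σ - u_η and T_ss = u_ηη.
Hence T_t + T_s = u_σ and the PDE becomes the heat equation u_σ = 2u_ηη on η ∈ ℝ.
Initial data: u(η,0) = T(η,0) = -2sin(2η) + sin(5η). Each mode sin(nη) decays as exp(-2n²σ) on ℝ, so u(η,σ) = Σ c_n exp(-2n²σ) sin(nη) with c_2=-2, c_5=1: u(η,σ) = -2exp(-8σ)sin(2η) + exp(-50σ)sin(5η).
Substituting back: T(s,t) = u(s - t, t).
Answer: T(s, t) = -2exp(-8t)sin(2s - 2t) + exp(-50t)sin(5s - 5t)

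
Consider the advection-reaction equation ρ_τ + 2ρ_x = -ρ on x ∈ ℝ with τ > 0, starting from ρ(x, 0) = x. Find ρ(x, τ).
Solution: Substitute ρ = exp(-τ)u, i.e. u = exp(τ)ρ.
By the product rule, ρ_τ = exp(-τ)(u_τ - u), ρ_x = exp(-τ)u_x.
Substituting into the PDE and dividing by exp(-τ): u_τ - u + 2u_x = -u.
The lower-order terms cancel, leaving the standard advection equation u_τ + 2u_x = 0.
Initial data for u: u(x,0) = ρ(x,0) = x.
Solve for u:
  By method of characteristics (waves move right with speed 2):
  Along characteristics x - 2τ = const, u is constant, so u(x,τ) = f(x - 2τ) with f = u(·, 0).
Hence u(x,τ) = x - 2τ.
Transform back: ρ(x,τ) = exp(-τ)u(x,τ).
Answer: ρ(x, τ) = xexp(-τ) - 2τexp(-τ)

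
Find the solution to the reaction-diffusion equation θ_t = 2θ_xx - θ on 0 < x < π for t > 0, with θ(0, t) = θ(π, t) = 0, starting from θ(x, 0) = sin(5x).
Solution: Substitute θ = exp(-t)u, i.e. u = exp(t)θ.
By the product rule, θ_t = exp(-t)(u_t - u), θ_xx = exp(-t)u_xx.
Substituting into the PDE and dividing by exp(-t): u_t - u = 2u_xx - u.
The lower-order terms cancel, leaving the standard heat equation u_t = 2u_xx.
Initial data for u: u(x,0) = θ(x,0) = sin(5x). The boundary conditions carry over: u(0,t) = u(π,t) = 0.
Solve for u:
  Using separation of variables u = X(x)G(t):
  Eigenfunctions: sin(nx), n = 1, 2, 3, ...
  General solution: u(x, t) = Σ c_n sin(nx) exp(-2n² t)
  Matching u(x,0) = sin(5x) term by term: c_5=1.
Hence u(x,t) = exp(-50t)sin(5x).
Transform back: θ(x,t) = exp(-t)u(x,t).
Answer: θ(x, t) = exp(-51t)sin(5x)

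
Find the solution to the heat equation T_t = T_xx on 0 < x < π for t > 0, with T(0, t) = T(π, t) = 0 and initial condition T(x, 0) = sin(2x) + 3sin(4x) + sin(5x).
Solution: Separating variables: T = Σ c_n exp(-n²t) sin(nx). From T(x,0) = sin(2x) + 3sin(4x) + sin(5x): c_2=1, c_4=3, c_5=1.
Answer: T(x, t) = exp(-4t)sin(2x) + 3exp(-16t)sin(4x) + exp(-25t)sin(5x)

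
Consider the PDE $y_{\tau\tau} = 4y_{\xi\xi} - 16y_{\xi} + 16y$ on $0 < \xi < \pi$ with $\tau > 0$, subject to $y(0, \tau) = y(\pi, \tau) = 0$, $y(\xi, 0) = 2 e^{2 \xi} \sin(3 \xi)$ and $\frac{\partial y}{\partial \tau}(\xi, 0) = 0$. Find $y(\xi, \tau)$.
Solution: Substitute $y = e^{2\xi}u$, i.e. $u = e^{-2\xi}y$.
By the product rule, $y_{\xi} = e^{2\xi}(u_{\xi} + 2u)$, $y_{\xi\xi} = e^{2\xi}(u_{\xi\xi} + 4u_{\xi} + 4u)$, $y_{\tau\tau} = e^{2\xi}u_{\tau\tau}$.
Substituting into the PDE and dividing by $e^{2\xi}$: $u_{\tau\tau} = 4(u_{\xi\xi} + 4u_{\xi} + 4u) - 16(u_{\xi} + 2u) + 16u$.
The lower-order terms cancel, leaving the standard wave equation $u_{\tau\tau} = 4u_{\xi\xi}$.
Initial data for $u$: $u(\xi,0) = e^{-2\xi}y(\xi,0) = 2 \sin(3 \xi)$; $u_{\tau}(\xi,0) = e^{-2\xi}y_{\tau}(\xi,0) = 0$. The boundary conditions carry over: $u(0,\tau) = u(\pi,\tau) = 0$.
Solve for $u$:
  Using separation of variables $u = X(\xi)T(\tau)$:
  Eigenfunctions: $\sin(n\xi)$, $n = 1, 2, 3, \ldots$
  General solution: $u(\xi, \tau) = \sum [A_n \cos(2n \tau) + B_n \sin(2n \tau)] \sin(n\xi)$
  From $u(\xi,0) = 2 \sin(3 \xi)$: $A_3=2$. From $u_{\tau}(\xi,0) = 0$: all $B_n = 0$.
Hence $u(\xi,\tau) = 2 \sin(3 \xi) \cos(6 \tau)$.
Transform back: $y(\xi,\tau) = e^{2\xi}u(\xi,\tau)$.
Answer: $y(\xi, \tau) = 2 e^{2 \xi} \sin(3 \xi) \cos(6 \tau)$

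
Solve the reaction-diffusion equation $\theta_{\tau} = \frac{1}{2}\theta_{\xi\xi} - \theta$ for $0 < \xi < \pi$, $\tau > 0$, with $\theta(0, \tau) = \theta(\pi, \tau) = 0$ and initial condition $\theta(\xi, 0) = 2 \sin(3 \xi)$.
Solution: Substitute $\theta = e^{-\tau}u$, i.e. $u = e^{\tau}\theta$.
By the product rule, $\theta_{\tau} = e^{-\tau}(u_{\tau} - u)$, $\theta_{\xi\xi} = e^{-\tau}u_{\xi\xi}$.
Substituting into the PDE and dividing by $e^{-\tau}$: $u_{\tau} - u = \frac{1}{2}u_{\xi\xi} - u$.
The lower-order terms cancel, leaving the standard heat equation $u_{\tau} = \frac{1}{2}u_{\xi\xi}$.
Initial data for $u$: $u(\xi,0) = \theta(\xi,0) = 2 \sin(3 \xi)$. The boundary conditions carry over: $u(0,\tau) = u(\pi,\tau) = 0$.
Solve for $u$:
  Using separation of variables $u = X(\xi)G(\tau)$:
  Eigenfunctions: $\sin(n\xi)$, $n = 1, 2, 3, \ldots$
  General solution: $u(\xi, \tau) = \sum c_n \sin(n\xi) e^{-n^2 \tau/2}$
  Matching $u(\xi,0) = 2 \sin(3 \xi)$ term by term: $c_3=2$.
Hence $u(\xi,\tau) = 2 e^{-9 \tau/2} \sin(3 \xi)$.
Transform back: $\theta(\xi,\tau) = e^{-\tau}u(\xi,\tau)$.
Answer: $\theta(\xi, \tau) = 2 e^{-11 \tau/2} \sin(3 \xi)$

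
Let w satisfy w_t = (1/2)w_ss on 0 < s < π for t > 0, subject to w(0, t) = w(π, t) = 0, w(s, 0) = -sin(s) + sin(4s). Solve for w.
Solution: Separating variables: w = Σ c_n exp(-n²t/2) sin(ns). From w(s,0) = -sin(s) + sin(4s): c_1=-1, c_4=1.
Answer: w(s, t) = exp(-8t)sin(4s) - exp(-t/2)sin(s)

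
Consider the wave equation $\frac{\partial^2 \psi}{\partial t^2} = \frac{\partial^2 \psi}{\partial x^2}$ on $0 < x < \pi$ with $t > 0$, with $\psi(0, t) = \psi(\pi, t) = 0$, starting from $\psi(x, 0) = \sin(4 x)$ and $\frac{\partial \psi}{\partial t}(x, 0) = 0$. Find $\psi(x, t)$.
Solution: Using separation of variables $\psi = X(x)T(t)$:
Eigenfunctions: $\sin(nx)$, $n = 1, 2, 3, \ldots$
General solution: $\psi(x, t) = \sum [A_n \cos(n t) + B_n \sin(n t)] \sin(nx)$
From $\psi(x,0) = \sin(4 x)$: $A_4=1$. From $\psi_t(x,0) = 0$: all $B_n = 0$.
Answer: $\psi(x, t) = \sin(4 x) \cos(4 t)$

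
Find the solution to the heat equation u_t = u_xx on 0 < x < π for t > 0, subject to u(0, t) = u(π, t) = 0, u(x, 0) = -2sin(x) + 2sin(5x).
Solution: Using separation of variables u = X(x)T(t):
Eigenfunctions: sin(nx), n = 1, 2, 3, ...
General solution: u(x, t) = Σ c_n sin(nx) exp(-n² t)
Matching u(x,0) = -2sin(x) + 2sin(5x) term by term: c_1=-2, c_5=2.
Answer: u(x, t) = -2exp(-t)sin(x) + 2exp(-25t)sin(5x)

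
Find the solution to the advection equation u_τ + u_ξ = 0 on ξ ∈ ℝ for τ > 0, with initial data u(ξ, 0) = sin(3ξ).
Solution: By method of characteristics (waves move right with speed 1):
Along characteristics ξ - τ = const, u is constant, so u(ξ,τ) = f(ξ - τ) with f = u(·, 0).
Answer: u(ξ, τ) = sin(3ξ - 3τ)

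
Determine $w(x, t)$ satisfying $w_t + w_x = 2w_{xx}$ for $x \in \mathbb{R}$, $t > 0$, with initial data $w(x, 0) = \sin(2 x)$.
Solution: Change to a moving frame: let $\eta = x - t$, $\sigma = t$ and write $w(x,t) = u(\eta,\sigma)$.
By the chain rule $w_t = u_{\sigma} - u_{\eta}$, $w_x = u_{\eta}$, $w_{xx} = u_{\eta\eta}$.
Then $w_t + w_x = u_{\sigma}$: the advection term cancels and the PDE becomes the heat equation $u_{\sigma} = 2u_{\eta\eta}$ on $\eta \in \mathbb{R}$.
Initial data: $u(\eta,0) = w(\eta,0) = \sin(2 \eta)$.
On $\eta \in \mathbb{R}$ each mode satisfies $(\sin(n\eta))'' = -n^2 \sin(n\eta)$, so $e^{-2n^2\sigma} \sin(n\eta)$ solves the heat equation; by superposition $u(\eta,\sigma) = \sum c_n e^{-2n^2\sigma} \sin(n\eta)$.
Reading off the coefficients: $c_2=1$, so $u(\eta,\sigma) = e^{-8 \sigma} \sin(2 \eta)$.
Substituting back $\eta = x - t$, $\sigma = t$: $w(x,t) = u(x - t, t)$.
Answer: $w(x, t) = - e^{-8 t} \sin(2 t - 2 x)$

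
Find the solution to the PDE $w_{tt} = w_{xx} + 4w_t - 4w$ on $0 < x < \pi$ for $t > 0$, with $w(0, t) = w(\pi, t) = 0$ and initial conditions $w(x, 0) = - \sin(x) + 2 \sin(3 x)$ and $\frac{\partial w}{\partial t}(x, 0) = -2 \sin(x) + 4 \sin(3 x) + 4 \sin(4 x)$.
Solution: Substitute $w = e^{2t}u$, i.e. $u = e^{-2t}w$.
By the product rule, $w_t = e^{2t}(u_t + 2u)$, $w_{tt} = e^{2t}(u_{tt} + 4u_t + 4u)$, $w_{xx} = e^{2t}u_{xx}$.
Substituting into the PDE and dividing by $e^{2t}$: $u_{tt} + 4u_t + 4u = u_{xx} + 4(u_t + 2u) - 4u$.
The lower-order terms cancel, leaving the standard wave equation $u_{tt} = u_{xx}$.
Initial data for $u$: $u(x,0) = w(x,0) = - \sin(x) + 2 \sin(3 x)$; $u_t(x,0) = w_t(x,0) - 2w(x,0) = 4 \sin(4 x)$. The boundary conditions carry over: $u(0,t) = u(\pi,t) = 0$.
Solve for $u$:
  Using separation of variables $u = X(x)T(t)$:
  Eigenfunctions: $\sin(nx)$, $n = 1, 2, 3, \ldots$
  General solution: $u(x, t) = \sum [A_n \cos(n t) + B_n \sin(n t)] \sin(nx)$
  From $u(x,0) = - \sin(x) + 2 \sin(3 x)$: $A_1=-1, A_3=2$. From $u_t(x,0) = 4 \sin(4 x)$, using $u_t(x,0) = \sum \omega_n B_n \sin(nx)$ with $\omega_n = n$: $B_4 = 4/4 = 1$.
Hence $u(x,t) = \sin(4 t) \sin(4 x) - \sin(x) \cos(t) + 2 \sin(3 x) \cos(3 t)$.
Transform back: $w(x,t) = e^{2t}u(x,t)$.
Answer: $w(x, t) = e^{2 t} \sin(4 t) \sin(4 x) -  e^{2 t} \sin(x) \cos(t) + 2 e^{2 t} \sin(3 x) \cos(3 t)$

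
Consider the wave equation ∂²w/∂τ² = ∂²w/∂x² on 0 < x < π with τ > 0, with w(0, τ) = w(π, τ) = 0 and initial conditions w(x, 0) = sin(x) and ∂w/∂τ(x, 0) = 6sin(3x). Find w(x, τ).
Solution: Separating variables: w = Σ [A_n cos(ω_n τ) + B_n sin(ω_n τ)] sin(nx), ω_n = n. From ICs (B_n = velocity coefficient / ω_n): A_1=1, B_3=2.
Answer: w(x, τ) = sin(x)cos(τ) + 2sin(3x)sin(3τ)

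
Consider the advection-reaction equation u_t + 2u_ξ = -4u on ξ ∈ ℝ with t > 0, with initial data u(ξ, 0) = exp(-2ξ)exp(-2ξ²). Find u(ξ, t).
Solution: Substitute u = exp(-2ξ)w, i.e. w = exp(2ξ)u.
By the product rule, u_ξ = exp(-2ξ)(w_ξ - 2w), u_t = exp(-2ξ)w_t.
Substituting into the PDE and dividing by exp(-2ξ): w_t + 2(w_ξ - 2w) = -4w.
The lower-order terms cancel, leaving the standard advection equation w_t + 2w_ξ = 0.
Initial data for w: w(ξ,0) = exp(2ξ)u(ξ,0) = exp(-2ξ²).
Solve for w:
  By method of characteristics (waves move right with speed 2):
  Along characteristics ξ - 2t = const, w is constant, so w(ξ,t) = f(ξ - 2t) with f = w(·, 0).
Hence w(ξ,t) = exp(-2(-2t + ξ)²).
Transform back: u(ξ,t) = exp(-2ξ)w(ξ,t).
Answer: u(ξ, t) = exp(-2ξ)exp(-2(-2t + ξ)²)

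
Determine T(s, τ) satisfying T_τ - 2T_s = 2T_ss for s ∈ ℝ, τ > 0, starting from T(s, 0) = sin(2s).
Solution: Change to a moving frame: let η = s + 2τ, σ = τ and write T(s,τ) = u(η,σ).
By the chain rule T_τ = u_σ + 2u_η, T_s = u_η, T_ss = u_ηη.
Then T_τ - 2T_s = u_σ: the advection term cancels and the PDE becomes the heat equation u_σ = 2u_ηη on η ∈ ℝ.
Initial data: u(η,0) = T(η,0) = sin(2η).
On η ∈ ℝ each mode satisfies (sin(nη))″ = -n² sin(nη), so exp(-2n²σ) sin(nη) solves the heat equation; by superposition u(η,σ) = Σ c_n exp(-2n²σ) sin(nη).
Reading off the coefficients: c_2=1, so u(η,σ) = exp(-8σ)sin(2η).
Substituting back η = s + 2τ, σ = τ: T(s,τ) = u(s + 2τ, τ).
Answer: T(s, τ) = exp(-8τ)sin(2s + 4τ)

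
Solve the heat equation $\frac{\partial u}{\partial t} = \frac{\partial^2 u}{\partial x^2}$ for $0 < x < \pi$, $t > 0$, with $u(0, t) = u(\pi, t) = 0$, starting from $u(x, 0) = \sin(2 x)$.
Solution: Separating variables: $u = \sum c_n e^{-n^2t} \sin(nx)$. From $u(x,0) = \sin(2 x)$: $c_2=1$.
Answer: $u(x, t) = e^{-4 t} \sin(2 x)$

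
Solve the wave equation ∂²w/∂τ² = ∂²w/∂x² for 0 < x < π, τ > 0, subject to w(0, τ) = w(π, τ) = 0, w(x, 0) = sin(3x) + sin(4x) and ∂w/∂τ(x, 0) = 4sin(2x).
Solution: Using separation of variables w = X(x)T(τ):
Eigenfunctions: sin(nx), n = 1, 2, 3, ...
General solution: w(x, τ) = Σ [A_n cos(n τ) + B_n sin(n τ)] sin(nx)
From w(x,0) = sin(3x) + sin(4x): A_3=1, A_4=1. From w_τ(x,0) = 4sin(2x), using w_τ(x,0) = Σ ω_n B_n sin(nx) with ω_n = n: B_2 = 4/2 = 2.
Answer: w(x, τ) = 2sin(2x)sin(2τ) + sin(3x)cos(3τ) + sin(4x)cos(4τ)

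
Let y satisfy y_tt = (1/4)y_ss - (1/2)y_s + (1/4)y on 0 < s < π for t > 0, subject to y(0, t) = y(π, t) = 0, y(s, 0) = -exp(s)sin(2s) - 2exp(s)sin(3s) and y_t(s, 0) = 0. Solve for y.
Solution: Substitute y = exp(s)u.
Then y_s = exp(s)(u_s + u), y_ss = exp(s)(u_ss + 2u_s + u), y_tt = exp(s)u_tt; substituting and dividing by exp(s), the lower-order terms cancel: u_tt = (1/4)u_ss (standard wave equation).
Data for u: u(s,0) = exp(-s)y(s,0) = -sin(2s) - 2sin(3s); u_t(s,0) = exp(-s)y_t(s,0) = 0. The boundary conditions carry over: u(0,t) = u(π,t) = 0.
Separating variables: u = Σ [A_n cos(ω_n t) + B_n sin(ω_n t)] sin(ns), ω_n = n/2. From ICs: A_2=-1, A_3=-2.
So u(s,t) = -sin(2s)cos(t) - 2sin(3s)cos(3t/2), and y(s,t) = exp(s)u(s,t).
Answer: y(s, t) = -exp(s)sin(2s)cos(t) - 2exp(s)sin(3s)cos(3t/2)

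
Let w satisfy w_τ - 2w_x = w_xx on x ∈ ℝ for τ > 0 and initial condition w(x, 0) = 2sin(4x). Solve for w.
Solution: Moving frame: η = x + 2τ, σ = τ, w = u(η,σ), so w_τ = u_σ + 2u_η and w_xx = u_ηη.
Hence w_τ - 2w_x = u_σ and the PDE becomes the heat equation u_σ = u_ηη on η ∈ ℝ.
Initial data: u(η,0) = w(η,0) = 2sin(4η). Each mode sin(nη) decays as exp(-n²σ) on ℝ, so u(η,σ) = Σ c_n exp(-n²σ) sin(nη) with c_4=2: u(η,σ) = 2exp(-16σ)sin(4η).
Substituting back: w(x,τ) = u(x + 2τ, τ).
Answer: w(x, τ) = 2exp(-16τ)sin(4x + 8τ)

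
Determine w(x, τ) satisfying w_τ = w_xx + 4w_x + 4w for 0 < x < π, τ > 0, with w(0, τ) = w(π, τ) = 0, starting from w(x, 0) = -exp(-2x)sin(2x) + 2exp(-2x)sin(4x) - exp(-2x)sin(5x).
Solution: Substitute w = exp(-2x)u.
Then w_x = exp(-2x)(u_x - 2u), w_xx = exp(-2x)(u_xx - 4u_x + 4u), w_τ = exp(-2x)u_τ; substituting and dividing by exp(-2x), the lower-order terms cancel: u_τ = u_xx (standard heat equation).
Data for u: u(x,0) = exp(2x)w(x,0) = -sin(2x) + 2sin(4x) - sin(5x). The boundary conditions carry over: u(0,τ) = u(π,τ) = 0.
Separating variables: u = Σ c_n exp(-n²τ) sin(nx). From u(x,0) = -sin(2x) + 2sin(4x) - sin(5x): c_2=-1, c_4=2, c_5=-1.
So u(x,τ) = -exp(-4τ)sin(2x) + 2exp(-16τ)sin(4x) - exp(-25τ)sin(5x), and w(x,τ) = exp(-2x)u(x,τ).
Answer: w(x, τ) = -exp(-2x)exp(-4τ)sin(2x) + 2exp(-2x)exp(-16τ)sin(4x) - exp(-2x)exp(-25τ)sin(5x)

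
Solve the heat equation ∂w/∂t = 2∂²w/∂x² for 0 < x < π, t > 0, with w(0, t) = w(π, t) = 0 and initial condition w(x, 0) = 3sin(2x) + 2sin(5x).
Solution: Separating variables: w = Σ c_n exp(-2n²t) sin(nx). From w(x,0) = 3sin(2x) + 2sin(5x): c_2=3, c_5=2.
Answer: w(x, t) = 3exp(-8t)sin(2x) + 2exp(-50t)sin(5x)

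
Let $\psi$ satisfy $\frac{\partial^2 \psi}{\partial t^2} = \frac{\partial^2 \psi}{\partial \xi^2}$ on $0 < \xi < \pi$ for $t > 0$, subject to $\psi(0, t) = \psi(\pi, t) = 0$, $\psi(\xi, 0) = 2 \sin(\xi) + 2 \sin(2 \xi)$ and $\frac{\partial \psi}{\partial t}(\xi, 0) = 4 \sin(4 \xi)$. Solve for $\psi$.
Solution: Separating variables: $\psi = \sum [A_n \cos(\omega_n t) + B_n \sin(\omega_n t)] \sin(n\xi)$, $\omega_n = n$. From ICs ($B_n$ = velocity coefficient / $\omega_n$): $A_1=2, A_2=2, B_4=1$.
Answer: $\psi(\xi, t) = 2 \sin(\xi) \cos(t) + 2 \sin(2 \xi) \cos(2 t) + \sin(4 \xi) \sin(4 t)$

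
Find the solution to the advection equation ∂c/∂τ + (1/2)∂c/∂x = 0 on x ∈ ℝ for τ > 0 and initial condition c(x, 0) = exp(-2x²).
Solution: By characteristics (dx/dτ = 1/2), c(x,τ) = f(x - (1/2)τ) with f = c(·, 0).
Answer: c(x, τ) = exp(-2(x - τ/2)²)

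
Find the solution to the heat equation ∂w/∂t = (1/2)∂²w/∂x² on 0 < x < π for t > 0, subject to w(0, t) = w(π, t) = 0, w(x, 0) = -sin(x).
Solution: Separating variables: w = Σ c_n exp(-n²t/2) sin(nx). From w(x,0) = -sin(x): c_1=-1.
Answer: w(x, t) = -exp(-t/2)sin(x)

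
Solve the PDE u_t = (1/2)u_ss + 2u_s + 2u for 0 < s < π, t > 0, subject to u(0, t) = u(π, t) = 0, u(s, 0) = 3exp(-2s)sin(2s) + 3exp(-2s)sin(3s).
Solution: Substitute u = exp(-2s)w, i.e. w = exp(2s)u.
By the product rule, u_s = exp(-2s)(w_s - 2w), u_ss = exp(-2s)(w_ss - 4w_s + 4w), u_t = exp(-2s)w_t.
Substituting into the PDE and dividing by exp(-2s): w_t = (1/2)(w_ss - 4w_s + 4w) + 2(w_s - 2w) + 2w.
The lower-order terms cancel, leaving the standard heat equation w_t = (1/2)w_ss.
Initial data for w: w(s,0) = exp(2s)u(s,0) = 3sin(2s) + 3sin(3s). The boundary conditions carry over: w(0,t) = w(π,t) = 0.
Solve for w:
  Using separation of variables w = X(s)T(t):
  Eigenfunctions: sin(ns), n = 1, 2, 3, ...
  General solution: w(s, t) = Σ c_n sin(ns) exp(-n² t/2)
  Matching w(s,0) = 3sin(2s) + 3sin(3s) term by term: c_2=3, c_3=3.
Hence w(s,t) = 3exp(-2t)sin(2s) + 3exp(-9t/2)sin(3s).
Transform back: u(s,t) = exp(-2s)w(s,t).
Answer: u(s, t) = 3exp(-2s)exp(-2t)sin(2s) + 3exp(-2s)exp(-9t/2)sin(3s)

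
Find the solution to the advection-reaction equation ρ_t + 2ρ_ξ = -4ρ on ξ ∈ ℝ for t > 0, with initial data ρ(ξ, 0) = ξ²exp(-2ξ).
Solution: Substitute ρ = exp(-2ξ)u, i.e. u = exp(2ξ)ρ.
By the product rule, ρ_ξ = exp(-2ξ)(u_ξ - 2u), ρ_t = exp(-2ξ)u_t.
Substituting into the PDE and dividing by exp(-2ξ): u_t + 2(u_ξ - 2u) = -4u.
The lower-order terms cancel, leaving the standard advection equation u_t + 2u_ξ = 0.
Initial data for u: u(ξ,0) = exp(2ξ)ρ(ξ,0) = ξ².
Solve for u:
  By method of characteristics (waves move right with speed 2):
  Along characteristics ξ - 2t = const, u is constant, so u(ξ,t) = f(ξ - 2t) with f = u(·, 0).
Hence u(ξ,t) = 4t² - 4tξ + ξ².
Transform back: ρ(ξ,t) = exp(-2ξ)u(ξ,t).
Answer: ρ(ξ, t) = 4t²exp(-2ξ) - 4tξexp(-2ξ) + ξ²exp(-2ξ)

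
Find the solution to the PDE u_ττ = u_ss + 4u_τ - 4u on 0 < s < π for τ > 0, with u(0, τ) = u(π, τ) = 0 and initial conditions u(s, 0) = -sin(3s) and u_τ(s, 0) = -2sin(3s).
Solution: Substitute u = exp(2τ)w, i.e. w = exp(-2τ)u.
By the product rule, u_τ = exp(2τ)(w_τ + 2w), u_ττ = exp(2τ)(w_ττ + 4w_τ + 4w), u_ss = exp(2τ)w_ss.
Substituting into the PDE and dividing by exp(2τ): w_ττ + 4w_τ + 4w = w_ss + 4(w_τ + 2w) - 4w.
The lower-order terms cancel, leaving the standard wave equation w_ττ = w_ss.
Initial data for w: w(s,0) = u(s,0) = -sin(3s); w_τ(s,0) = u_τ(s,0) - 2u(s,0) = 0. The boundary conditions carry over: w(0,τ) = w(π,τ) = 0.
Solve for w:
  Using separation of variables w = X(s)T(τ):
  Eigenfunctions: sin(ns), n = 1, 2, 3, ...
  General solution: w(s, τ) = Σ [A_n cos(n τ) + B_n sin(n τ)] sin(ns)
  From w(s,0) = -sin(3s): A_3=-1. From w_τ(s,0) = 0: all B_n = 0.
Hence w(s,τ) = -sin(3s)cos(3τ).
Transform back: u(s,τ) = exp(2τ)w(s,τ).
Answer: u(s, τ) = -exp(2τ)sin(3s)cos(3τ)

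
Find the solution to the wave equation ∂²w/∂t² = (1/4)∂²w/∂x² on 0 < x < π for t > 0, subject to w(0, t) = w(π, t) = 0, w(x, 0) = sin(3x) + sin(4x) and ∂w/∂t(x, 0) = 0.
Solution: Separating variables: w = Σ [A_n cos(ω_n t) + B_n sin(ω_n t)] sin(nx), ω_n = n/2. From ICs: A_3=1, A_4=1.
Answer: w(x, t) = sin(3x)cos(3t/2) + sin(4x)cos(2t)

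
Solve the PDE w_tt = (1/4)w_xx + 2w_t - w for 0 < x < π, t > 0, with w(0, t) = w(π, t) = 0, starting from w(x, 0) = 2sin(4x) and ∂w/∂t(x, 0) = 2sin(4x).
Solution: Substitute w = exp(t)u, i.e. u = exp(-t)w.
By the product rule, w_t = exp(t)(u_t + u), w_tt = exp(t)(u_tt + 2u_t + u), w_xx = exp(t)u_xx.
Substituting into the PDE and dividing by exp(t): u_tt + 2u_t + u = (1/4)u_xx + 2(u_t + u) - u.
The lower-order terms cancel, leaving the standard wave equation u_tt = (1/4)u_xx.
Initial data for u: u(x,0) = w(x,0) = 2sin(4x); u_t(x,0) = w_t(x,0) - w(x,0) = 0. The boundary conditions carry over: u(0,t) = u(π,t) = 0.
Solve for u:
  Using separation of variables u = X(x)T(t):
  Eigenfunctions: sin(nx), n = 1, 2, 3, ...
  General solution: u(x, t) = Σ [A_n cos(n t/2) + B_n sin(n t/2)] sin(nx)
  From u(x,0) = 2sin(4x): A_4=2. From u_t(x,0) = 0: all B_n = 0.
Hence u(x,t) = 2sin(4x)cos(2t).
Transform back: w(x,t) = exp(t)u(x,t).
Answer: w(x, t) = 2exp(t)sin(4x)cos(2t)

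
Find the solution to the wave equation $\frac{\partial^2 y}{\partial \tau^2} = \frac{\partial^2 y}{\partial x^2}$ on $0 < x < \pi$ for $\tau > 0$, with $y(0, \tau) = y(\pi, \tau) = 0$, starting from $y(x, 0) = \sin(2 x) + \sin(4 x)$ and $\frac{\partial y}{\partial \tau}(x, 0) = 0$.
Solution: Using separation of variables $y = X(x)T(\tau)$:
Eigenfunctions: $\sin(nx)$, $n = 1, 2, 3, \ldots$
General solution: $y(x, \tau) = \sum [A_n \cos(n \tau) + B_n \sin(n \tau)] \sin(nx)$
From $y(x,0) = \sin(2 x) + \sin(4 x)$: $A_2=1, A_4=1$. From $y_{\tau}(x,0) = 0$: all $B_n = 0$.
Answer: $y(x, \tau) = \sin(2 x) \cos(2 \tau) + \sin(4 x) \cos(4 \tau)$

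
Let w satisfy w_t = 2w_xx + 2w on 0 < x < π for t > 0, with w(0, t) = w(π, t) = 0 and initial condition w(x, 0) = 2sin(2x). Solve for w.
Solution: Substitute w = exp(2t)u.
Then w_t = exp(2t)(u_t + 2u), w_xx = exp(2t)u_xx; substituting and dividing by exp(2t), the lower-order terms cancel: u_t = 2u_xx (standard heat equation).
Data for u: u(x,0) = w(x,0) = 2sin(2x). The boundary conditions carry over: u(0,t) = u(π,t) = 0.
Separating variables: u = Σ c_n exp(-2n²t) sin(nx). From u(x,0) = 2sin(2x): c_2=2.
So u(x,t) = 2exp(-8t)sin(2x), and w(x,t) = exp(2t)u(x,t).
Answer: w(x, t) = 2exp(-6t)sin(2x)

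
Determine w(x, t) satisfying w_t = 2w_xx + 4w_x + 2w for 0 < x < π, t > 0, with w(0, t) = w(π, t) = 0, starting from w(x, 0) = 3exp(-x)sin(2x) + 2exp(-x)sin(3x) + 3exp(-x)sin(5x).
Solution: Substitute w = exp(-x)u.
Then w_x = exp(-x)(u_x - u), w_xx = exp(-x)(u_xx - 2u_x + u), w_t = exp(-x)u_t; substituting and dividing by exp(-x), the lower-order terms cancel: u_t = 2u_xx (standard heat equation).
Data for u: u(x,0) = exp(x)w(x,0) = 3sin(2x) + 2sin(3x) + 3sin(5x). The boundary conditions carry over: u(0,t) = u(π,t) = 0.
Separating variables: u = Σ c_n exp(-2n²t) sin(nx). From u(x,0) = 3sin(2x) + 2sin(3x) + 3sin(5x): c_2=3, c_3=2, c_5=3.
So u(x,t) = 3exp(-8t)sin(2x) + 2exp(-18t)sin(3x) + 3exp(-50t)sin(5x), and w(x,t) = exp(-x)u(x,t).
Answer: w(x, t) = 3exp(-8t)exp(-x)sin(2x) + 2exp(-18t)exp(-x)sin(3x) + 3exp(-50t)exp(-x)sin(5x)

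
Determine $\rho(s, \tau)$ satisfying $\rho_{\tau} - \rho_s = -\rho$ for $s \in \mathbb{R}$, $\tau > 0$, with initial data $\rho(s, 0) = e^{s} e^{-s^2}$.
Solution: Substitute $\rho = e^{s}u$, i.e. $u = e^{-s}\rho$.
By the product rule, $\rho_s = e^{s}(u_s + u)$, $\rho_{\tau} = e^{s}u_{\tau}$.
Substituting into the PDE and dividing by $e^{s}$: $u_{\tau} - (u_s + u) = -u$.
The lower-order terms cancel, leaving the standard advection equation $u_{\tau} - u_s = 0$.
Initial data for $u$: $u(s,0) = e^{-s}\rho(s,0) = e^{-s^2}$.
Solve for $u$:
  By method of characteristics (waves move left with speed 1):
  Along characteristics $s + \tau =$ const, $u$ is constant, so $u(s,\tau) = f(s + \tau)$ with $f = u( \cdot , 0)$.
Hence $u(s,\tau) = e^{-(s + \tau)^2}$.
Transform back: $\rho(s,\tau) = e^{s}u(s,\tau)$.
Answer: $\rho(s, \tau) = e^{s} e^{-(\tau + s)^2}$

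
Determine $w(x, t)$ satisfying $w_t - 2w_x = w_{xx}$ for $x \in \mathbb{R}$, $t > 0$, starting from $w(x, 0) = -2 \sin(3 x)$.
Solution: Moving frame: $\eta = x + 2t$, $\sigma = t$, $w = u(\eta,\sigma)$, so $w_t = u_{\sigma} + 2u_{\eta}$ and $w_{xx} = u_{\eta\eta}$.
Hence $w_t - 2w_x = u_{\sigma}$ and the PDE becomes the heat equation $u_{\sigma} = u_{\eta\eta}$ on $\eta \in \mathbb{R}$.
Initial data: $u(\eta,0) = w(\eta,0) = -2 \sin(3 \eta)$. Each mode $\sin(n\eta)$ decays as $e^{-n^2\sigma}$ on $\mathbb{R}$, so $u(\eta,\sigma) = \sum c_n e^{-n^2\sigma} \sin(n\eta)$ with $c_3=-2$: $u(\eta,\sigma) = -2 e^{-9 \sigma} \sin(3 \eta)$.
Substituting back: $w(x,t) = u(x + 2t, t)$.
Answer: $w(x, t) = -2 e^{-9 t} \sin(6 t + 3 x)$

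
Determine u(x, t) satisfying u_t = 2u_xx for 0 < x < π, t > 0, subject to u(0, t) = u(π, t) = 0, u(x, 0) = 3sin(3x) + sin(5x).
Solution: Using separation of variables u = X(x)T(t):
Eigenfunctions: sin(nx), n = 1, 2, 3, ...
General solution: u(x, t) = Σ c_n sin(nx) exp(-2n² t)
Matching u(x,0) = 3sin(3x) + sin(5x) term by term: c_3=3, c_5=1.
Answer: u(x, t) = 3exp(-18t)sin(3x) + exp(-50t)sin(5x)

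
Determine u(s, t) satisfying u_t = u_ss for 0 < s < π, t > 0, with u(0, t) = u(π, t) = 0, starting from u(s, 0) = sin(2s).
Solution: Separating variables: u = Σ c_n exp(-n²t) sin(ns). From u(s,0) = sin(2s): c_2=1.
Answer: u(s, t) = exp(-4t)sin(2s)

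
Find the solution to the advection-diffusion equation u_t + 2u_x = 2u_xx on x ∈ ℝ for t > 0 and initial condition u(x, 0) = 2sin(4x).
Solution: Change to a moving frame: let η = x - 2t, σ = t and write u(x,t) = w(η,σ).
By the chain rule u_t = w_σ - 2w_η, u_x = w_η, u_xx = w_ηη.
Then u_t + 2u_x = w_σ: the advection term cancels and the PDE becomes the heat equation w_σ = 2w_ηη on η ∈ ℝ.
Initial data: w(η,0) = u(η,0) = 2sin(4η).
On η ∈ ℝ each mode satisfies (sin(nη))″ = -n² sin(nη), so exp(-2n²σ) sin(nη) solves the heat equation; by superposition w(η,σ) = Σ c_n exp(-2n²σ) sin(nη).
Reading off the coefficients: c_4=2, so w(η,σ) = 2exp(-32σ)sin(4η).
Substituting back η = x - 2t, σ = t: u(x,t) = w(x - 2t, t).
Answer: u(x, t) = -2exp(-32t)sin(8t - 4x)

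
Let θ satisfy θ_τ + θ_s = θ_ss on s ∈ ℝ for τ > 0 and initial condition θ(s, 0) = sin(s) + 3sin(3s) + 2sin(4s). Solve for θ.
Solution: Change to a moving frame: let η = s - τ, σ = τ and write θ(s,τ) = u(η,σ).
By the chain rule θ_τ = u_σ - u_η, θ_s = u_η, θ_ss = u_ηη.
Then θ_τ + θ_s = u_σ: the advection term cancels and the PDE becomes the heat equation u_σ = u_ηη on η ∈ ℝ.
Initial data: u(η,0) = θ(η,0) = sin(η) + 3sin(3η) + 2sin(4η).
On η ∈ ℝ each mode satisfies (sin(nη))″ = -n² sin(nη), so exp(-n²σ) sin(nη) solves the heat equation; by superposition u(η,σ) = Σ c_n exp(-n²σ) sin(nη).
Reading off the coefficients: c_1=1, c_3=3, c_4=2, so u(η,σ) = exp(-σ)sin(η) + 3exp(-9σ)sin(3η) + 2exp(-16σ)sin(4η).
Substituting back η = s - τ, σ = τ: θ(s,τ) = u(s - τ, τ).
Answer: θ(s, τ) = exp(-τ)sin(s - τ) + 3exp(-9τ)sin(3s - 3τ) + 2exp(-16τ)sin(4s - 4τ)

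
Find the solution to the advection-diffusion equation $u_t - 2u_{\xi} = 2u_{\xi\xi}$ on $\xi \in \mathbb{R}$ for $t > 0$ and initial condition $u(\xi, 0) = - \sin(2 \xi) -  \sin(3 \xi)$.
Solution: Change to a moving frame: let $\eta = \xi + 2t$, $\sigma = t$ and write $u(\xi,t) = w(\eta,\sigma)$.
By the chain rule $u_t = w_{\sigma} + 2w_{\eta}$, $u_{\xi} = w_{\eta}$, $u_{\xi\xi} = w_{\eta\eta}$.
Then $u_t - 2u_{\xi} = w_{\sigma}$: the advection term cancels and the PDE becomes the heat equation $w_{\sigma} = 2w_{\eta\eta}$ on $\eta \in \mathbb{R}$.
Initial data: $w(\eta,0) = u(\eta,0) = - \sin(2 \eta) - \sin(3 \eta)$.
On $\eta \in \mathbb{R}$ each mode satisfies $(\sin(n\eta))'' = -n^2 \sin(n\eta)$, so $e^{-2n^2\sigma} \sin(n\eta)$ solves the heat equation; by superposition $w(\eta,\sigma) = \sum c_n e^{-2n^2\sigma} \sin(n\eta)$.
Reading off the coefficients: $c_2=-1, c_3=-1$, so $w(\eta,\sigma) = - e^{-8 \sigma} \sin(2 \eta) - e^{-18 \sigma} \sin(3 \eta)$.
Substituting back $\eta = \xi + 2t$, $\sigma = t$: $u(\xi,t) = w(\xi + 2t, t)$.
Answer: $u(\xi, t) = - e^{-8 t} \sin(2 \xi + 4 t) -  e^{-18 t} \sin(3 \xi + 6 t)$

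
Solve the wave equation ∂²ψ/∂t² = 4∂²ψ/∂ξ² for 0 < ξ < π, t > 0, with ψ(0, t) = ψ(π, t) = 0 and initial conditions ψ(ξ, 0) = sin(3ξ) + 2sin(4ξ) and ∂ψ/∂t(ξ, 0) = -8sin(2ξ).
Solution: Using separation of variables ψ = X(ξ)T(t):
Eigenfunctions: sin(nξ), n = 1, 2, 3, ...
General solution: ψ(ξ, t) = Σ [A_n cos(2n t) + B_n sin(2n t)] sin(nξ)
From ψ(ξ,0) = sin(3ξ) + 2sin(4ξ): A_3=1, A_4=2. From ψ_t(ξ,0) = -8sin(2ξ), using ψ_t(ξ,0) = Σ ω_n B_n sin(nξ) with ω_n = 2n: B_2 = (-8)/4 = -2.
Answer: ψ(ξ, t) = -2sin(4t)sin(2ξ) + sin(3ξ)cos(6t) + 2sin(4ξ)cos(8t)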